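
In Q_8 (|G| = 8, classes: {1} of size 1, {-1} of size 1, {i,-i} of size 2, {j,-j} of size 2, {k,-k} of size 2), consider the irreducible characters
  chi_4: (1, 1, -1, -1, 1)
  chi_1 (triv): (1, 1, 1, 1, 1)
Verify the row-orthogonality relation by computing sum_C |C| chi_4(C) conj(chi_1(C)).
Sum = 0; so <chi_4, chi_1> = 0 (distinct irreducibles are orthogonal).

Compute term by term over conjugacy classes (|C| * chi_4(C) * conj(chi_1(C))):
  1*(1)*conj(1) + 1*(1)*conj(1) + 2*(-1)*conj(1) + 2*(-1)*conj(1) + 2*(1)*conj(1)
  = (1) + (1) + (-2) + (-2) + (2)
  = 0.
Dividing by |G| = 8 gives 0/8 = 0, matching the row-orthogonality relation <chi_4, chi_1> = [chi_4 = chi_1].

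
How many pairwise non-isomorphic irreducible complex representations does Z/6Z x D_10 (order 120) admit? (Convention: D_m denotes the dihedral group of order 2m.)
48

Derivation: The number of irreducible complex representations of a finite group equals its number of conjugacy classes. For a direct product, #classes(G x H) = #classes(G) * #classes(H). Z/6Z has 6 classes (abelian), D_10 has 8 classes, so 6 * 8 = 48, so Z/6Z x D_10 (order 120) has exactly 48 irreducible complex representations.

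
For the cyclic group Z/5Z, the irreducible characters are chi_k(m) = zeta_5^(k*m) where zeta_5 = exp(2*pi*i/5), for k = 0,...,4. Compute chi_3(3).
chi_3(3) = zeta_5^9 = exp(-2*I*pi/5)

Derivation: chi_3(3) = zeta_5^(3*3) = zeta_5^9. Since zeta_5^5 = 1, this equals zeta_5^4 = exp(2*pi*i*4/5) = exp(-2*I*pi/5).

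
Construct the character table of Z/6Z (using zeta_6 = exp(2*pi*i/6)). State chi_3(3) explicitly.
Character table of Z/6Z (irreps indexed chi_0,...,chi_5 with chi_k(m) = zeta_6^(k*m), zeta_6 = exp(2*pi*i/6)):
  irrep \ class  {0} (size 1)  {1} (size 1)    {2} (size 1)    {3} (size 1)  {4} (size 1)    {5} (size 1)  
  chi_0          1             1               1               1             1               1             
  chi_1          1             exp(I*pi/3)     exp(2*I*pi/3)   -1            exp(-2*I*pi/3)  exp(-I*pi/3)  
  chi_2          1             exp(2*I*pi/3)   exp(-2*I*pi/3)  1             exp(2*I*pi/3)   exp(-2*I*pi/3)
  chi_3          1             -1              1               -1            1               -1            
  chi_4          1             exp(-2*I*pi/3)  exp(2*I*pi/3)   1             exp(-2*I*pi/3)  exp(2*I*pi/3) 
  chi_5          1             exp(-I*pi/3)    exp(-2*I*pi/3)  -1            exp(2*I*pi/3)   exp(I*pi/3)   

Spot check: chi_3(3) = zeta_6^(3*3) = zeta_6^9 = -1.

Proof sketch: Z/6Z is abelian, so all 6 irreducible complex representations are 1-dimensional. They are given by chi_k(m) = zeta_6^(k*m) for k = 0,...,5. Row orthogonality: sum_m chi_k(m) conj(chi_l(m)) = 6 * [k = l].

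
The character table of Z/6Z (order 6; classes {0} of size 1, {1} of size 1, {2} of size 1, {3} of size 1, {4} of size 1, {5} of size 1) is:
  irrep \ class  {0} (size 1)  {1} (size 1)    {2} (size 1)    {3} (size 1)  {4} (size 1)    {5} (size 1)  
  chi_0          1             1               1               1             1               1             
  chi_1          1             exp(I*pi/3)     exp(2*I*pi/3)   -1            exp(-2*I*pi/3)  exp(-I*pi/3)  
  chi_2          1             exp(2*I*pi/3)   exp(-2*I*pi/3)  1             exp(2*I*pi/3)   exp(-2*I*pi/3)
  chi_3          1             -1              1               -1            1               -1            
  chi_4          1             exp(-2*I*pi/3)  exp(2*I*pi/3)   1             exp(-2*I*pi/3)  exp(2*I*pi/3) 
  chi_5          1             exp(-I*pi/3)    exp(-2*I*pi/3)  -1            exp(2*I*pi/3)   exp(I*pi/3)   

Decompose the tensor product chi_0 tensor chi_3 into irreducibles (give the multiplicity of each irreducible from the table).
chi_0 tensor chi_3 = chi_3 (all other irreducibles have multiplicity 0).

Argument: The character of a tensor product is the pointwise product (chi_0 * chi_3)(C) = chi_0(C) * chi_3(C):
  {0}: (1)*(1), {1}: (1)*(-1), {2}: (1)*(1), {3}: (1)*(-1), {4}: (1)*(1), {5}: (1)*(-1)
so (chi_0 * chi_3) takes values
  {0} -> 1, {1} -> -1, {2} -> 1, {3} -> -1, {4} -> 1, {5} -> -1.
Now take the inner product of this character with each irreducible chi from the table, <chi_0*chi_3, chi> = (1/6) sum_C |C| (chi_0*chi_3)(C) conj(chi(C)):
  <chi_0*chi_3, chi_0> = (1/6)[1*(1)*conj(1) + 1*(-1)*conj(1) + 1*(1)*conj(1) + 1*(-1)*conj(1) + 1*(1)*conj(1) + 1*(-1)*conj(1)]
      = (1/6)[(1) + (-1) + (1) + (-1) + (1) + (-1)] = 0/6 = 0
  <chi_0*chi_3, chi_1> = (1/6)[1*(1)*conj(1) + 1*(-1)*conj(exp(I*pi/3)) + 1*(1)*conj(exp(2*I*pi/3)) + 1*(-1)*conj(-1) + 1*(1)*conj(exp(-2*I*pi/3)) + 1*(-1)*conj(exp(-I*pi/3))]
      = (1/6)[(1) + (-exp(-I*pi/3)) + (exp(-2*I*pi/3)) + (1) + (exp(2*I*pi/3)) + (-exp(I*pi/3))] = 0/6 = 0
  <chi_0*chi_3, chi_2> = (1/6)[1*(1)*conj(1) + 1*(-1)*conj(exp(2*I*pi/3)) + 1*(1)*conj(exp(-2*I*pi/3)) + 1*(-1)*conj(1) + 1*(1)*conj(exp(2*I*pi/3)) + 1*(-1)*conj(exp(-2*I*pi/3))]
      = (1/6)[(1) + (-exp(-2*I*pi/3)) + (exp(2*I*pi/3)) + (-1) + (exp(-2*I*pi/3)) + (-exp(2*I*pi/3))] = 0/6 = 0
  <chi_0*chi_3, chi_3> = (1/6)[1*(1)*conj(1) + 1*(-1)*conj(-1) + 1*(1)*conj(1) + 1*(-1)*conj(-1) + 1*(1)*conj(1) + 1*(-1)*conj(-1)]
      = (1/6)[(1) + (1) + (1) + (1) + (1) + (1)] = 6/6 = 1
  <chi_0*chi_3, chi_4> = (1/6)[1*(1)*conj(1) + 1*(-1)*conj(exp(-2*I*pi/3)) + 1*(1)*conj(exp(2*I*pi/3)) + 1*(-1)*conj(1) + 1*(1)*conj(exp(-2*I*pi/3)) + 1*(-1)*conj(exp(2*I*pi/3))]
      = (1/6)[(1) + (-exp(2*I*pi/3)) + (exp(-2*I*pi/3)) + (-1) + (exp(2*I*pi/3)) + (-exp(-2*I*pi/3))] = 0/6 = 0
  <chi_0*chi_3, chi_5> = (1/6)[1*(1)*conj(1) + 1*(-1)*conj(exp(-I*pi/3)) + 1*(1)*conj(exp(-2*I*pi/3)) + 1*(-1)*conj(-1) + 1*(1)*conj(exp(2*I*pi/3)) + 1*(-1)*conj(exp(I*pi/3))]
      = (1/6)[(1) + (-exp(I*pi/3)) + (exp(2*I*pi/3)) + (1) + (exp(-2*I*pi/3)) + (-exp(-I*pi/3))] = 0/6 = 0
(Exp terms are combined using exp(i*s)*conj(exp(i*t)) = exp(i*(s-t)), and sums of them are collapsed using the identity that for every m > 1 the m distinct m-th roots of unity sum to 0, e.g. 1 + exp(2*I*pi/3) + exp(-2*I*pi/3) = 0.)
Hence the multiplicities are chi_3: 1. Dimension check: dim(chi_0)*dim(chi_3) = 1*1 = 1 and sum (mult * dim) = 1*1 = 1.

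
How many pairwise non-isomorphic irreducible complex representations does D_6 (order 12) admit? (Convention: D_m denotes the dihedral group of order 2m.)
6

Details: The number of irreducible complex representations of a finite group equals its number of conjugacy classes. D_6 has 6 conjugacy classes (n/2 + 3 for n even), so D_6 (order 12) has exactly 6 irreducible complex representations.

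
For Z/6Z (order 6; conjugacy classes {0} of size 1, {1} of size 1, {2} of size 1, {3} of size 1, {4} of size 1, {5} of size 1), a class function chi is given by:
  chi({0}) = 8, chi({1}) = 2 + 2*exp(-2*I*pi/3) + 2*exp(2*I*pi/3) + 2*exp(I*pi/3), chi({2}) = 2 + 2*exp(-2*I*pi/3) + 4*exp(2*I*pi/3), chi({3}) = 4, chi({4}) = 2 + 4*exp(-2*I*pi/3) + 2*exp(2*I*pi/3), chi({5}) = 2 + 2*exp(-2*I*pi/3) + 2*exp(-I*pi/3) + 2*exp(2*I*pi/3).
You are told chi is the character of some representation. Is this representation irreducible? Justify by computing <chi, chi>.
Not irreducible (reducible): <chi, chi> = 16 > 1.

Details: <chi, chi> = (1/|G|) sum_C |C| * |chi(C)|^2 = (1/6)[1*|8|^2 + 1*|2 + 2*exp(-2*I*pi/3) + 2*exp(2*I*pi/3) + 2*exp(I*pi/3)|^2 + 1*|2 + 2*exp(-2*I*pi/3) + 4*exp(2*I*pi/3)|^2 + 1*|4|^2 + 1*|2 + 4*exp(-2*I*pi/3) + 2*exp(2*I*pi/3)|^2 + 1*|2 + 2*exp(-2*I*pi/3) + 2*exp(-I*pi/3) + 2*exp(2*I*pi/3)|^2]
  = (1/6)[(64) + (4) + (4) + (16) + (4) + (4)] = 96/6 = 16.
(Exp terms are combined using exp(i*s)*conj(exp(i*t)) = exp(i*(s-t)), and sums of them are collapsed using the identity that for every m > 1 the m distinct m-th roots of unity sum to 0, e.g. 1 + exp(2*I*pi/3) + exp(-2*I*pi/3) = 0.)
A character is irreducible iff <chi, chi> = 1, so this representation is reducible.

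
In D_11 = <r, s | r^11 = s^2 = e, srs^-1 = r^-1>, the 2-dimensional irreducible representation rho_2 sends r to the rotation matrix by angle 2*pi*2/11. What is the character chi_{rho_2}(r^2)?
chi_{rho_2}(r^2) = 2*cos(2*pi*2*2/11) = -2*cos(3*pi/11)

Why: rho_2(r^2) is rotation by angle 2*pi*2*2/11, whose trace is 2*cos(2*pi*2*2/11) = -2*cos(3*pi/11).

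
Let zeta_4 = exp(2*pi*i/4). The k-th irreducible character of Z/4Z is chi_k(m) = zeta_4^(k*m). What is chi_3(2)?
chi_3(2) = zeta_4^6 = -1

Reasoning: chi_3(2) = zeta_4^(3*2) = zeta_4^6. Since zeta_4^4 = 1, this equals zeta_4^2 = exp(2*pi*i*2/4) = -1.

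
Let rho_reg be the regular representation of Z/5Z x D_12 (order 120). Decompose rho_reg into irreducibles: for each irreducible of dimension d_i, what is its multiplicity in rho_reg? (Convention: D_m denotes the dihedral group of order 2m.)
Each irreducible V_i of dimension d_i appears with multiplicity d_i, i.e. rho_reg = (direct sum over all irreducibles V_i) d_i V_i. The irreducible dimensions for Z/5Z x D_12 are 1, 1, 1, 1, 1, 1, 1, 1, 1, 1, 1, 1, 1, 1, 1, 1, 1, 1, 1, 1, 2, 2, 2, 2, 2, 2, 2, 2, 2, 2, 2, 2, 2, 2, 2, 2, 2, 2, 2, 2, 2, 2, 2, 2, 2: 20 irreducibles of dimension 1, each with multiplicity 1; 25 irreducibles of dimension 2, each with multiplicity 2. Total dimension 20*1*1 + 25*2*2 = 120 = |G|.

General theorem: in the regular representation of a finite group G, each irreducible appears with multiplicity equal to its dimension. Check: dim(rho_reg) = sum d_i^2 = 1 + 1 + 1 + 1 + 1 + 1 + 1 + 1 + 1 + 1 + 1 + 1 + 1 + 1 + 1 + 1 + 1 + 1 + 1 + 1 + 4 + 4 + 4 + 4 + 4 + 4 + 4 + 4 + 4 + 4 + 4 + 4 + 4 + 4 + 4 + 4 + 4 + 4 + 4 + 4 + 4 + 4 + 4 + 4 + 4 = 120 = |G|.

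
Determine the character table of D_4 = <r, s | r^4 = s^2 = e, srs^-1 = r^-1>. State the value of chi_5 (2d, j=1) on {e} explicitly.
Conjugacy classes: {e} of size 1, {r^2} of size 1, {r^1, r^3} of size 2, {s, sr^2, ...} of size 2, {sr, sr^3, ...} of size 2.
Character table:
  irrep \ class              {e} (size 1)  {r^2} (size 1)  {r^1, r^3} (size 2)  {s, sr^2, ...} (size 2)  {sr, sr^3, ...} (size 2)
  chi_1 (triv)               1             1               1                    1                        1                       
  chi_2 (sign: r->1, s->-1)  1             1               1                    -1                       -1                      
  chi_3 (r->-1, s->1)        1             1               -1                   1                        -1                      
  chi_4 (r->-1, s->-1)       1             1               -1                   -1                       1                       
  chi_5 (2d, j=1)            2             -2              0                    0                        0                       

Spot check: chi_5 (2d, j=1) on {e} = 2.

Reasoning: D_4 has order 2*4 = 8 with 5 conjugacy classes, hence 5 irreducibles. Sum of squared dims 1 + 1 + 1 + 1 + 4 = 8 = |G|. Linear characters come from the abelianisation; the 2-dimensional irreps have character r^k -> 2*cos(2*pi*j*k/4), reflections -> 0.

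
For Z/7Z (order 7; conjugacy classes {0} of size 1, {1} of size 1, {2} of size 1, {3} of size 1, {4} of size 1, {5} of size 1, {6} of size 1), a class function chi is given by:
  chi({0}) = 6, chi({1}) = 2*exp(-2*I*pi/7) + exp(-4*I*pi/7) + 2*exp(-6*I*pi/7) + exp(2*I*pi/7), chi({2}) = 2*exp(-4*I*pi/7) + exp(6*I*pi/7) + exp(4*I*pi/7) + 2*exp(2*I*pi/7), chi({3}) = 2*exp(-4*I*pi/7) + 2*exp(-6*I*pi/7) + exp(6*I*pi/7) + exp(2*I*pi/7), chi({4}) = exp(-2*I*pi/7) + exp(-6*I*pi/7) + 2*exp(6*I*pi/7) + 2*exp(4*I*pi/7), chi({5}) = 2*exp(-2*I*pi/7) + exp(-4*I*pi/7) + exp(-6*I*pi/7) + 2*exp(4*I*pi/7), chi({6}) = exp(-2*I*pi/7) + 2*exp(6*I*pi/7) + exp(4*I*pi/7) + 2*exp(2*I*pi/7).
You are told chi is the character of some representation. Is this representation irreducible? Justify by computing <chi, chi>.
Not irreducible (reducible): <chi, chi> = 10 > 1.

Solution. <chi, chi> = (1/|G|) sum_C |C| * |chi(C)|^2 = (1/7)[1*|6|^2 + 1*|2*exp(-2*I*pi/7) + exp(-4*I*pi/7) + 2*exp(-6*I*pi/7) + exp(2*I*pi/7)|^2 + 1*|2*exp(-4*I*pi/7) + exp(6*I*pi/7) + exp(4*I*pi/7) + 2*exp(2*I*pi/7)|^2 + 1*|2*exp(-4*I*pi/7) + 2*exp(-6*I*pi/7) + exp(6*I*pi/7) + exp(2*I*pi/7)|^2 + 1*|exp(-2*I*pi/7) + exp(-6*I*pi/7) + 2*exp(6*I*pi/7) + 2*exp(4*I*pi/7)|^2 + 1*|2*exp(-2*I*pi/7) + exp(-4*I*pi/7) + exp(-6*I*pi/7) + 2*exp(4*I*pi/7)|^2 + 1*|exp(-2*I*pi/7) + 2*exp(6*I*pi/7) + exp(4*I*pi/7) + 2*exp(2*I*pi/7)|^2]
  = (1/7)[(36) + (10 + 6*exp(-4*I*pi/7) + 4*exp(-2*I*pi/7) + 3*exp(-6*I*pi/7) + 3*exp(6*I*pi/7) + 4*exp(2*I*pi/7) + 6*exp(4*I*pi/7)) + (10 + 4*exp(-4*I*pi/7) + 6*exp(-6*I*pi/7) + 3*exp(-2*I*pi/7) + 3*exp(2*I*pi/7) + 6*exp(6*I*pi/7) + 4*exp(4*I*pi/7)) + (10 + 6*exp(-2*I*pi/7) + 3*exp(-4*I*pi/7) + 4*exp(-6*I*pi/7) + 4*exp(6*I*pi/7) + 3*exp(4*I*pi/7) + 6*exp(2*I*pi/7)) + (10 + 6*exp(-2*I*pi/7) + 3*exp(-4*I*pi/7) + 4*exp(-6*I*pi/7) + 4*exp(6*I*pi/7) + 3*exp(4*I*pi/7) + 6*exp(2*I*pi/7)) + (10 + 4*exp(-4*I*pi/7) + 6*exp(-6*I*pi/7) + 3*exp(-2*I*pi/7) + 3*exp(2*I*pi/7) + 6*exp(6*I*pi/7) + 4*exp(4*I*pi/7)) + (10 + 6*exp(-4*I*pi/7) + 4*exp(-2*I*pi/7) + 3*exp(-6*I*pi/7) + 3*exp(6*I*pi/7) + 4*exp(2*I*pi/7) + 6*exp(4*I*pi/7))] = 70/7 = 10.
(Exp terms are combined using exp(i*s)*conj(exp(i*t)) = exp(i*(s-t)), and sums of them are collapsed using the identity that for every m > 1 the m distinct m-th roots of unity sum to 0, e.g. 1 + exp(2*I*pi/3) + exp(-2*I*pi/3) = 0.)
A character is irreducible iff <chi, chi> = 1, so this representation is reducible.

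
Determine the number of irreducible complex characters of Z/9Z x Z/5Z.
45

Derivation: The number of irreducible complex representations of a finite group equals its number of conjugacy classes. Z/9Z x Z/5Z is abelian of order 45, so every element is its own conjugacy class: 45 classes, so Z/9Z x Z/5Z (order 45) has exactly 45 irreducible complex representations.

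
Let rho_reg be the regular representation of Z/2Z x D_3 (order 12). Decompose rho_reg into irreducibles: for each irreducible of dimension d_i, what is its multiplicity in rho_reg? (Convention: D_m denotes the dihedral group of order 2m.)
Each irreducible V_i of dimension d_i appears with multiplicity d_i, i.e. rho_reg = (direct sum over all irreducibles V_i) d_i V_i. The irreducible dimensions for Z/2Z x D_3 are 1, 1, 1, 1, 2, 2: 4 irreducibles of dimension 1, each with multiplicity 1; 2 irreducibles of dimension 2, each with multiplicity 2. Total dimension 4*1*1 + 2*2*2 = 12 = |G|.

Explanation: General theorem: in the regular representation of a finite group G, each irreducible appears with multiplicity equal to its dimension. Check: dim(rho_reg) = sum d_i^2 = 1 + 1 + 1 + 1 + 4 + 4 = 12 = |G|.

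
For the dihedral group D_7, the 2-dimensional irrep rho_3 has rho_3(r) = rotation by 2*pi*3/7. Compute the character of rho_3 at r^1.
chi_{rho_3}(r^1) = 2*cos(2*pi*3*1/7) = -2*cos(pi/7)

Argument: rho_3(r^1) is rotation by angle 2*pi*3*1/7, whose trace is 2*cos(2*pi*3*1/7) = -2*cos(pi/7).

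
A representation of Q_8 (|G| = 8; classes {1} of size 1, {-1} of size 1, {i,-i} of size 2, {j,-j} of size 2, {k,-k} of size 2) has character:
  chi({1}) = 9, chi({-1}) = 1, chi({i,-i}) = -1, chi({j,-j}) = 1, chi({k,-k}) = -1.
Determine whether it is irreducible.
Not irreducible (reducible): <chi, chi> = 11 > 1.

Working: <chi, chi> = (1/|G|) sum_C |C| * |chi(C)|^2 = (1/8)[1*|9|^2 + 1*|1|^2 + 2*|-1|^2 + 2*|1|^2 + 2*|-1|^2]
  = (1/8)[(81) + (1) + (2) + (2) + (2)] = 88/8 = 11.
A character is irreducible iff <chi, chi> = 1, so this representation is reducible.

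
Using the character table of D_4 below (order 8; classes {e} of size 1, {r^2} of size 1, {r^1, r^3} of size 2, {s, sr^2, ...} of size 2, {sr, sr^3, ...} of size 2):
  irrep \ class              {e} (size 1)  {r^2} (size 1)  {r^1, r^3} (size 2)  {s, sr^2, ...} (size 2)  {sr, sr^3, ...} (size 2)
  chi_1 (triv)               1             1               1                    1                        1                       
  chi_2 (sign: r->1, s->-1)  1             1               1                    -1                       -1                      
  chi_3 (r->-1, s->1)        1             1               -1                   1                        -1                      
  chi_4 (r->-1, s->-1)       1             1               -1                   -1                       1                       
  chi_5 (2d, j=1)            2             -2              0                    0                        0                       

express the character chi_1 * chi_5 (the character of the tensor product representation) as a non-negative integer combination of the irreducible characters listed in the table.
chi_1 tensor chi_5 = chi_5 (all other irreducibles have multiplicity 0).

Explanation: The character of a tensor product is the pointwise product (chi_1 * chi_5)(C) = chi_1(C) * chi_5(C):
  {e}: (1)*(2), {r^2}: (1)*(-2), {r^1, r^3}: (1)*(0), {s, sr^2, ...}: (1)*(0), {sr, sr^3, ...}: (1)*(0)
so (chi_1 * chi_5) takes values
  {e} -> 2, {r^2} -> -2, {r^1, r^3} -> 0, {s, sr^2, ...} -> 0, {sr, sr^3, ...} -> 0.
Now take the inner product of this character with each irreducible chi from the table, <chi_1*chi_5, chi> = (1/8) sum_C |C| (chi_1*chi_5)(C) conj(chi(C)):
  <chi_1*chi_5, chi_1> = (1/8)[1*(2)*conj(1) + 1*(-2)*conj(1) + 2*(0)*conj(1) + 2*(0)*conj(1) + 2*(0)*conj(1)]
      = (1/8)[(2) + (-2) + (0) + (0) + (0)] = 0/8 = 0
  <chi_1*chi_5, chi_2> = (1/8)[1*(2)*conj(1) + 1*(-2)*conj(1) + 2*(0)*conj(1) + 2*(0)*conj(-1) + 2*(0)*conj(-1)]
      = (1/8)[(2) + (-2) + (0) + (0) + (0)] = 0/8 = 0
  <chi_1*chi_5, chi_3> = (1/8)[1*(2)*conj(1) + 1*(-2)*conj(1) + 2*(0)*conj(-1) + 2*(0)*conj(1) + 2*(0)*conj(-1)]
      = (1/8)[(2) + (-2) + (0) + (0) + (0)] = 0/8 = 0
  <chi_1*chi_5, chi_4> = (1/8)[1*(2)*conj(1) + 1*(-2)*conj(1) + 2*(0)*conj(-1) + 2*(0)*conj(-1) + 2*(0)*conj(1)]
      = (1/8)[(2) + (-2) + (0) + (0) + (0)] = 0/8 = 0
  <chi_1*chi_5, chi_5> = (1/8)[1*(2)*conj(2) + 1*(-2)*conj(-2) + 2*(0)*conj(0) + 2*(0)*conj(0) + 2*(0)*conj(0)]
      = (1/8)[(4) + (4) + (0) + (0) + (0)] = 8/8 = 1
Hence the multiplicities are chi_5: 1. Dimension check: dim(chi_1)*dim(chi_5) = 1*2 = 2 and sum (mult * dim) = 1*2 = 2.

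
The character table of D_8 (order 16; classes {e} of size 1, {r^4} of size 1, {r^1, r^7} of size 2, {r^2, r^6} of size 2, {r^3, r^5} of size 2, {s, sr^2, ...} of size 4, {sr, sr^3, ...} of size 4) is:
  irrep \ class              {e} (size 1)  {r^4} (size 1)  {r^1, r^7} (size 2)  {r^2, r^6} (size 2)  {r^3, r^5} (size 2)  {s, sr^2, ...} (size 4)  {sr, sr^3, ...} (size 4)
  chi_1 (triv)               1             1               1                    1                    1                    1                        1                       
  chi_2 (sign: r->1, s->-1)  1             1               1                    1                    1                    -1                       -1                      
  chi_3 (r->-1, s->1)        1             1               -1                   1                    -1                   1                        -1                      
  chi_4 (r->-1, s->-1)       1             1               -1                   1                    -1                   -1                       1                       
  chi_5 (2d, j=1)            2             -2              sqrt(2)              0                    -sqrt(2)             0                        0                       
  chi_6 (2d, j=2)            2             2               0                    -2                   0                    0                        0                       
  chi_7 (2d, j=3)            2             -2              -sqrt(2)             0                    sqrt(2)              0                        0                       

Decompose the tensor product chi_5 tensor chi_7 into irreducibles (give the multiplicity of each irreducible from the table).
chi_5 tensor chi_7 = chi_3 + chi_4 + chi_6 (all other irreducibles have multiplicity 0).

The character of a tensor product is the pointwise product (chi_5 * chi_7)(C) = chi_5(C) * chi_7(C):
  {e}: (2)*(2), {r^4}: (-2)*(-2), {r^1, r^7}: (sqrt(2))*(-sqrt(2)), {r^2, r^6}: (0)*(0), {r^3, r^5}: (-sqrt(2))*(sqrt(2)), {s, sr^2, ...}: (0)*(0), {sr, sr^3, ...}: (0)*(0)
so (chi_5 * chi_7) takes values
  {e} -> 4, {r^4} -> 4, {r^1, r^7} -> -2, {r^2, r^6} -> 0, {r^3, r^5} -> -2, {s, sr^2, ...} -> 0, {sr, sr^3, ...} -> 0.
Now take the inner product of this character with each irreducible chi from the table, <chi_5*chi_7, chi> = (1/16) sum_C |C| (chi_5*chi_7)(C) conj(chi(C)):
  <chi_5*chi_7, chi_1> = (1/16)[1*(4)*conj(1) + 1*(4)*conj(1) + 2*(-2)*conj(1) + 2*(0)*conj(1) + 2*(-2)*conj(1) + 4*(0)*conj(1) + 4*(0)*conj(1)]
      = (1/16)[(4) + (4) + (-4) + (0) + (-4) + (0) + (0)] = 0/16 = 0
  <chi_5*chi_7, chi_2> = (1/16)[1*(4)*conj(1) + 1*(4)*conj(1) + 2*(-2)*conj(1) + 2*(0)*conj(1) + 2*(-2)*conj(1) + 4*(0)*conj(-1) + 4*(0)*conj(-1)]
      = (1/16)[(4) + (4) + (-4) + (0) + (-4) + (0) + (0)] = 0/16 = 0
  <chi_5*chi_7, chi_3> = (1/16)[1*(4)*conj(1) + 1*(4)*conj(1) + 2*(-2)*conj(-1) + 2*(0)*conj(1) + 2*(-2)*conj(-1) + 4*(0)*conj(1) + 4*(0)*conj(-1)]
      = (1/16)[(4) + (4) + (4) + (0) + (4) + (0) + (0)] = 16/16 = 1
  <chi_5*chi_7, chi_4> = (1/16)[1*(4)*conj(1) + 1*(4)*conj(1) + 2*(-2)*conj(-1) + 2*(0)*conj(1) + 2*(-2)*conj(-1) + 4*(0)*conj(-1) + 4*(0)*conj(1)]
      = (1/16)[(4) + (4) + (4) + (0) + (4) + (0) + (0)] = 16/16 = 1
  <chi_5*chi_7, chi_5> = (1/16)[1*(4)*conj(2) + 1*(4)*conj(-2) + 2*(-2)*conj(sqrt(2)) + 2*(0)*conj(0) + 2*(-2)*conj(-sqrt(2)) + 4*(0)*conj(0) + 4*(0)*conj(0)]
      = (1/16)[(8) + (-8) + (-4*sqrt(2)) + (0) + (4*sqrt(2)) + (0) + (0)] = 0/16 = 0
  <chi_5*chi_7, chi_6> = (1/16)[1*(4)*conj(2) + 1*(4)*conj(2) + 2*(-2)*conj(0) + 2*(0)*conj(-2) + 2*(-2)*conj(0) + 4*(0)*conj(0) + 4*(0)*conj(0)]
      = (1/16)[(8) + (8) + (0) + (0) + (0) + (0) + (0)] = 16/16 = 1
  <chi_5*chi_7, chi_7> = (1/16)[1*(4)*conj(2) + 1*(4)*conj(-2) + 2*(-2)*conj(-sqrt(2)) + 2*(0)*conj(0) + 2*(-2)*conj(sqrt(2)) + 4*(0)*conj(0) + 4*(0)*conj(0)]
      = (1/16)[(8) + (-8) + (4*sqrt(2)) + (0) + (-4*sqrt(2)) + (0) + (0)] = 0/16 = 0
Hence the multiplicities are chi_3: 1, chi_4: 1, chi_6: 1. Dimension check: dim(chi_5)*dim(chi_7) = 2*2 = 4 and sum (mult * dim) = 1*1 + 1*1 + 1*2 = 4.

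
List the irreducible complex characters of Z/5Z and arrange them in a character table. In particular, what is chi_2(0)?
Character table of Z/5Z (irreps indexed chi_0,...,chi_4 with chi_k(m) = zeta_5^(k*m), zeta_5 = exp(2*pi*i/5)):
  irrep \ class  {0} (size 1)  {1} (size 1)    {2} (size 1)    {3} (size 1)    {4} (size 1)  
  chi_0          1             1               1               1               1             
  chi_1          1             exp(2*I*pi/5)   exp(4*I*pi/5)   exp(-4*I*pi/5)  exp(-2*I*pi/5)
  chi_2          1             exp(4*I*pi/5)   exp(-2*I*pi/5)  exp(2*I*pi/5)   exp(-4*I*pi/5)
  chi_3          1             exp(-4*I*pi/5)  exp(2*I*pi/5)   exp(-2*I*pi/5)  exp(4*I*pi/5) 
  chi_4          1             exp(-2*I*pi/5)  exp(-4*I*pi/5)  exp(4*I*pi/5)   exp(2*I*pi/5) 

Spot check: chi_2(0) = zeta_5^(2*0) = zeta_5^0 = 1.

Solution. Z/5Z is abelian, so all 5 irreducible complex representations are 1-dimensional. They are given by chi_k(m) = zeta_5^(k*m) for k = 0,...,4. Row orthogonality: sum_m chi_k(m) conj(chi_l(m)) = 5 * [k = l].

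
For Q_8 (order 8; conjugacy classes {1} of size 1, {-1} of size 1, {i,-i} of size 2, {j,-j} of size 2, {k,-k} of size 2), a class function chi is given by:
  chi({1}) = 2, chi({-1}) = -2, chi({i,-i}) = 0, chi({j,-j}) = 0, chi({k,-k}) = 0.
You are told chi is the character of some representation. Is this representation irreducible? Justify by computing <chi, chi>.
Irreducible: <chi, chi> = 1.

Justification: <chi, chi> = (1/|G|) sum_C |C| * |chi(C)|^2 = (1/8)[1*|2|^2 + 1*|-2|^2 + 2*|0|^2 + 2*|0|^2 + 2*|0|^2]
  = (1/8)[(4) + (4) + (0) + (0) + (0)] = 8/8 = 1.
A character is irreducible iff <chi, chi> = 1, so this representation is irreducible.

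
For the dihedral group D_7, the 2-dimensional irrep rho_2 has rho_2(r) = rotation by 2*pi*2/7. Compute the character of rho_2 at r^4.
chi_{rho_2}(r^4) = 2*cos(2*pi*2*4/7) = 2*cos(16*pi/7)

rho_2(r^4) is rotation by angle 2*pi*2*4/7, whose trace is 2*cos(2*pi*2*4/7) = 2*cos(16*pi/7).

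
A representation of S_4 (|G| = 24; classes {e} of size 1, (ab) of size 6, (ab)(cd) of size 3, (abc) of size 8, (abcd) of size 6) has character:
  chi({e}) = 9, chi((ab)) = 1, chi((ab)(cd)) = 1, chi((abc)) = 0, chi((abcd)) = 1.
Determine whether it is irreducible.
Not irreducible (reducible): <chi, chi> = 4 > 1.

Argument: <chi, chi> = (1/|G|) sum_C |C| * |chi(C)|^2 = (1/24)[1*|9|^2 + 6*|1|^2 + 3*|1|^2 + 8*|0|^2 + 6*|1|^2]
  = (1/24)[(81) + (6) + (3) + (0) + (6)] = 96/24 = 4.
A character is irreducible iff <chi, chi> = 1, so this representation is reducible.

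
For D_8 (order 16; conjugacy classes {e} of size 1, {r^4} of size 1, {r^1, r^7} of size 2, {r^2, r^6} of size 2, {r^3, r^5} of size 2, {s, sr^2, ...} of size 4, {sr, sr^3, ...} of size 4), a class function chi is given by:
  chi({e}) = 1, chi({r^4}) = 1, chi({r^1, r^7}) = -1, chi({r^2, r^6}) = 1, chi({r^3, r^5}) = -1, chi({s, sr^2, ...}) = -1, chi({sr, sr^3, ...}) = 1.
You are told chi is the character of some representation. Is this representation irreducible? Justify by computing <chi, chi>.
Irreducible: <chi, chi> = 1.

Reasoning: <chi, chi> = (1/|G|) sum_C |C| * |chi(C)|^2 = (1/16)[1*|1|^2 + 1*|1|^2 + 2*|-1|^2 + 2*|1|^2 + 2*|-1|^2 + 4*|-1|^2 + 4*|1|^2]
  = (1/16)[(1) + (1) + (2) + (2) + (2) + (4) + (4)] = 16/16 = 1.
A character is irreducible iff <chi, chi> = 1, so this representation is irreducible.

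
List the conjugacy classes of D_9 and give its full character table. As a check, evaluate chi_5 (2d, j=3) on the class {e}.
Conjugacy classes: {e} of size 1, {r^1, r^8} of size 2, {r^2, r^7} of size 2, {r^3, r^6} of size 2, {r^4, r^5} of size 2, {s, sr, ..., sr^8} of size 9.
Character table:
  irrep \ class              {e} (size 1)  {r^1, r^8} (size 2)  {r^2, r^7} (size 2)  {r^3, r^6} (size 2)  {r^4, r^5} (size 2)  {s, sr, ..., sr^8} (size 9)
  chi_1 (triv)               1             1                    1                    1                    1                    1                          
  chi_2 (sign: r->1, s->-1)  1             1                    1                    1                    1                    -1                         
  chi_3 (2d, j=1)            2             2*cos(2*pi/9)        2*cos(4*pi/9)        -1                   -2*cos(pi/9)         0                          
  chi_4 (2d, j=2)            2             2*cos(4*pi/9)        -2*cos(pi/9)         -1                   2*cos(2*pi/9)        0                          
  chi_5 (2d, j=3)            2             -1                   -1                   2                    -1                   0                          
  chi_6 (2d, j=4)            2             -2*cos(pi/9)         2*cos(2*pi/9)        -1                   2*cos(4*pi/9)        0                          

Spot check: chi_5 (2d, j=3) on {e} = 2.

Solution. D_9 has order 2*9 = 18 with 6 conjugacy classes, hence 6 irreducibles. Sum of squared dims 1 + 1 + 4 + 4 + 4 + 4 = 18 = |G|. Linear characters come from the abelianisation; the 2-dimensional irreps have character r^k -> 2*cos(2*pi*j*k/9), reflections -> 0.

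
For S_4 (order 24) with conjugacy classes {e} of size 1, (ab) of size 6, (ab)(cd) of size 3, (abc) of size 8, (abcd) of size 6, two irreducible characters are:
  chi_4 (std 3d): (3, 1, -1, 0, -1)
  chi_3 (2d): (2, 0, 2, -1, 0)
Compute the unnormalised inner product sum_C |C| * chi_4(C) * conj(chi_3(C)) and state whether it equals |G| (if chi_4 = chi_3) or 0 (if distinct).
Sum = 0; so <chi_4, chi_3> = 0 (distinct irreducibles are orthogonal).

Compute term by term over conjugacy classes (|C| * chi_4(C) * conj(chi_3(C))):
  1*(3)*conj(2) + 6*(1)*conj(0) + 3*(-1)*conj(2) + 8*(0)*conj(-1) + 6*(-1)*conj(0)
  = (6) + (0) + (-6) + (0) + (0)
  = 0.
Dividing by |G| = 24 gives 0/24 = 0, matching the row-orthogonality relation <chi_4, chi_3> = [chi_4 = chi_3].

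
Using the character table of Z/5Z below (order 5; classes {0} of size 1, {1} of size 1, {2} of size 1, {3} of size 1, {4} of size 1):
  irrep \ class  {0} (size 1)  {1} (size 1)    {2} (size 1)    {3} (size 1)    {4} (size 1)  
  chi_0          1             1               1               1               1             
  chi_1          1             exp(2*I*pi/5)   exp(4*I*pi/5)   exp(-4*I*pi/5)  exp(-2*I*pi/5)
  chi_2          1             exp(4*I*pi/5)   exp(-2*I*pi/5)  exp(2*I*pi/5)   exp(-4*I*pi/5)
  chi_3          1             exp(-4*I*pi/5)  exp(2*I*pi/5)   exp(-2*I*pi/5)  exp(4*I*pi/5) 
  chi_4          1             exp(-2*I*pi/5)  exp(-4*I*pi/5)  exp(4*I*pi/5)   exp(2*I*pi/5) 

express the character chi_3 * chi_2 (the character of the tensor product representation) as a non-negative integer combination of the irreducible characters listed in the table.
chi_3 tensor chi_2 = chi_0 (all other irreducibles have multiplicity 0).

Working: The character of a tensor product is the pointwise product (chi_3 * chi_2)(C) = chi_3(C) * chi_2(C):
  {0}: (1)*(1), {1}: (exp(-4*I*pi/5))*(exp(4*I*pi/5)), {2}: (exp(2*I*pi/5))*(exp(-2*I*pi/5)), {3}: (exp(-2*I*pi/5))*(exp(2*I*pi/5)), {4}: (exp(4*I*pi/5))*(exp(-4*I*pi/5))
so (chi_3 * chi_2) takes values
  {0} -> 1, {1} -> 1, {2} -> 1, {3} -> 1, {4} -> 1.
Now take the inner product of this character with each irreducible chi from the table, <chi_3*chi_2, chi> = (1/5) sum_C |C| (chi_3*chi_2)(C) conj(chi(C)):
  <chi_3*chi_2, chi_0> = (1/5)[1*(1)*conj(1) + 1*(1)*conj(1) + 1*(1)*conj(1) + 1*(1)*conj(1) + 1*(1)*conj(1)]
      = (1/5)[(1) + (1) + (1) + (1) + (1)] = 5/5 = 1
  <chi_3*chi_2, chi_1> = (1/5)[1*(1)*conj(1) + 1*(1)*conj(exp(2*I*pi/5)) + 1*(1)*conj(exp(4*I*pi/5)) + 1*(1)*conj(exp(-4*I*pi/5)) + 1*(1)*conj(exp(-2*I*pi/5))]
      = (1/5)[(1) + (exp(-2*I*pi/5)) + (exp(-4*I*pi/5)) + (exp(4*I*pi/5)) + (exp(2*I*pi/5))] = 0/5 = 0
  <chi_3*chi_2, chi_2> = (1/5)[1*(1)*conj(1) + 1*(1)*conj(exp(4*I*pi/5)) + 1*(1)*conj(exp(-2*I*pi/5)) + 1*(1)*conj(exp(2*I*pi/5)) + 1*(1)*conj(exp(-4*I*pi/5))]
      = (1/5)[(1) + (exp(-4*I*pi/5)) + (exp(2*I*pi/5)) + (exp(-2*I*pi/5)) + (exp(4*I*pi/5))] = 0/5 = 0
  <chi_3*chi_2, chi_3> = (1/5)[1*(1)*conj(1) + 1*(1)*conj(exp(-4*I*pi/5)) + 1*(1)*conj(exp(2*I*pi/5)) + 1*(1)*conj(exp(-2*I*pi/5)) + 1*(1)*conj(exp(4*I*pi/5))]
      = (1/5)[(1) + (exp(4*I*pi/5)) + (exp(-2*I*pi/5)) + (exp(2*I*pi/5)) + (exp(-4*I*pi/5))] = 0/5 = 0
  <chi_3*chi_2, chi_4> = (1/5)[1*(1)*conj(1) + 1*(1)*conj(exp(-2*I*pi/5)) + 1*(1)*conj(exp(-4*I*pi/5)) + 1*(1)*conj(exp(4*I*pi/5)) + 1*(1)*conj(exp(2*I*pi/5))]
      = (1/5)[(1) + (exp(2*I*pi/5)) + (exp(4*I*pi/5)) + (exp(-4*I*pi/5)) + (exp(-2*I*pi/5))] = 0/5 = 0
(Exp terms are combined using exp(i*s)*conj(exp(i*t)) = exp(i*(s-t)), and sums of them are collapsed using the identity that for every m > 1 the m distinct m-th roots of unity sum to 0, e.g. 1 + exp(2*I*pi/3) + exp(-2*I*pi/3) = 0.)
Hence the multiplicities are chi_0: 1. Dimension check: dim(chi_3)*dim(chi_2) = 1*1 = 1 and sum (mult * dim) = 1*1 = 1.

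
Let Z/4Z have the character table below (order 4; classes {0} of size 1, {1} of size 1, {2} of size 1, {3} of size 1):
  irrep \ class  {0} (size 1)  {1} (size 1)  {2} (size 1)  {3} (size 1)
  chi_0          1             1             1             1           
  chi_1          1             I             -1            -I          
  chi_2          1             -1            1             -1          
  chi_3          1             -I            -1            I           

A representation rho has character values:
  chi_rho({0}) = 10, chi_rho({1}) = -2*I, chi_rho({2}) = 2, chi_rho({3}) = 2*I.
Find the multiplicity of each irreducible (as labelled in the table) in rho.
Multiplicities: chi_0: 3, chi_1: 1, chi_2: 3, chi_3: 3.

Why: Use <chi_rho, chi> = (1/|G|) sum_C |C| * chi_rho(C) * conj(chi(C)) with |G| = 4 for each irreducible chi in the table:
  <chi_rho, chi_0> = (1/4)[1*(10)*conj(1) + 1*(-2*I)*conj(1) + 1*(2)*conj(1) + 1*(2*I)*conj(1)]
      = (1/4)[(10) + (-2*I) + (2) + (2*I)] = 12/4 = 3
  <chi_rho, chi_1> = (1/4)[1*(10)*conj(1) + 1*(-2*I)*conj(I) + 1*(2)*conj(-1) + 1*(2*I)*conj(-I)]
      = (1/4)[(10) + (-2) + (-2) + (-2)] = 4/4 = 1
  <chi_rho, chi_2> = (1/4)[1*(10)*conj(1) + 1*(-2*I)*conj(-1) + 1*(2)*conj(1) + 1*(2*I)*conj(-1)]
      = (1/4)[(10) + (2*I) + (2) + (-2*I)] = 12/4 = 3
  <chi_rho, chi_3> = (1/4)[1*(10)*conj(1) + 1*(-2*I)*conj(-I) + 1*(2)*conj(-1) + 1*(2*I)*conj(I)]
      = (1/4)[(10) + (2) + (-2) + (2)] = 12/4 = 3
(Exp terms are combined using exp(i*s)*conj(exp(i*t)) = exp(i*(s-t)), and sums of them are collapsed using the identity that for every m > 1 the m distinct m-th roots of unity sum to 0, e.g. 1 + exp(2*I*pi/3) + exp(-2*I*pi/3) = 0.)
Dimension check: dim(rho) = sum (mult * dim) = 3*1 + 1*1 + 3*1 + 3*1 = 10 = chi_rho(e) = 10.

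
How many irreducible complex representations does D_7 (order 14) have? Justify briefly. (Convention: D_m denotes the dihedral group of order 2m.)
5

Justification: The number of irreducible complex representations of a finite group equals its number of conjugacy classes. D_7 has 5 conjugacy classes ((n+3)/2 for n odd), so D_7 (order 14) has exactly 5 irreducible complex representations.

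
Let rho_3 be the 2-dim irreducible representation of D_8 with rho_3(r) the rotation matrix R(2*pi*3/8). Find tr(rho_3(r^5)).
chi_{rho_3}(r^5) = 2*cos(2*pi*3*5/8) = sqrt(2)

Solution. rho_3(r^5) is rotation by angle 2*pi*3*5/8, whose trace is 2*cos(2*pi*3*5/8) = sqrt(2).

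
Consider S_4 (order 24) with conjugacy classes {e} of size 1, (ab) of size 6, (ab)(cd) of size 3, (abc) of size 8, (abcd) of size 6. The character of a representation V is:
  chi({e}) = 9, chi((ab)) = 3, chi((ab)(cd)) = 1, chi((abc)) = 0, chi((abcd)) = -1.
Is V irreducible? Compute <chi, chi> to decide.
Not irreducible (reducible): <chi, chi> = 6 > 1.

Reasoning: <chi, chi> = (1/|G|) sum_C |C| * |chi(C)|^2 = (1/24)[1*|9|^2 + 6*|3|^2 + 3*|1|^2 + 8*|0|^2 + 6*|-1|^2]
  = (1/24)[(81) + (54) + (3) + (0) + (6)] = 144/24 = 6.
A character is irreducible iff <chi, chi> = 1, so this representation is reducible.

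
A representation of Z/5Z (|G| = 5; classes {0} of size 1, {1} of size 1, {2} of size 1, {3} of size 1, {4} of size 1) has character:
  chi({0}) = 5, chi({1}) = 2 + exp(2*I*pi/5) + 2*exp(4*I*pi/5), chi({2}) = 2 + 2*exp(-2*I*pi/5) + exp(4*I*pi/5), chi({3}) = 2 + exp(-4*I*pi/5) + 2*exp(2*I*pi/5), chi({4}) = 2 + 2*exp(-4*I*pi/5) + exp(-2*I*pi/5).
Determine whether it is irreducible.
Not irreducible (reducible): <chi, chi> = 9 > 1.

Proof sketch: <chi, chi> = (1/|G|) sum_C |C| * |chi(C)|^2 = (1/5)[1*|5|^2 + 1*|2 + exp(2*I*pi/5) + 2*exp(4*I*pi/5)|^2 + 1*|2 + 2*exp(-2*I*pi/5) + exp(4*I*pi/5)|^2 + 1*|2 + exp(-4*I*pi/5) + 2*exp(2*I*pi/5)|^2 + 1*|2 + 2*exp(-4*I*pi/5) + exp(-2*I*pi/5)|^2]
  = (1/5)[(25) + (5) + (5) + (5) + (5)] = 45/5 = 9.
(Exp terms are combined using exp(i*s)*conj(exp(i*t)) = exp(i*(s-t)), and sums of them are collapsed using the identity that for every m > 1 the m distinct m-th roots of unity sum to 0, e.g. 1 + exp(2*I*pi/3) + exp(-2*I*pi/3) = 0.)
A character is irreducible iff <chi, chi> = 1, so this representation is reducible.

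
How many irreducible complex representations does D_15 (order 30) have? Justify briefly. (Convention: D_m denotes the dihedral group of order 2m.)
9

Justification: The number of irreducible complex representations of a finite group equals its number of conjugacy classes. D_15 has 9 conjugacy classes ((n+3)/2 for n odd), so D_15 (order 30) has exactly 9 irreducible complex representations.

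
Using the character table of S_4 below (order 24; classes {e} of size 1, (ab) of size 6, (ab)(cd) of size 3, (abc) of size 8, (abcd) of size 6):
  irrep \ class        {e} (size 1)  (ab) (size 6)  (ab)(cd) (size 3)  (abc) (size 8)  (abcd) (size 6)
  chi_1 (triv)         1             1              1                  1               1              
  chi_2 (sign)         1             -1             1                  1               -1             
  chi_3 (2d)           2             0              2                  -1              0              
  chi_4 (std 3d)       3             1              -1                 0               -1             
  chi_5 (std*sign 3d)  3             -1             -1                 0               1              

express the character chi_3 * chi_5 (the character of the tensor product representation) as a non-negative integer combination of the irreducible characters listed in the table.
chi_3 tensor chi_5 = chi_4 + chi_5 (all other irreducibles have multiplicity 0).

The character of a tensor product is the pointwise product (chi_3 * chi_5)(C) = chi_3(C) * chi_5(C):
  {e}: (2)*(3), (ab): (0)*(-1), (ab)(cd): (2)*(-1), (abc): (-1)*(0), (abcd): (0)*(1)
so (chi_3 * chi_5) takes values
  {e} -> 6, (ab) -> 0, (ab)(cd) -> -2, (abc) -> 0, (abcd) -> 0.
Now take the inner product of this character with each irreducible chi from the table, <chi_3*chi_5, chi> = (1/24) sum_C |C| (chi_3*chi_5)(C) conj(chi(C)):
  <chi_3*chi_5, chi_1> = (1/24)[1*(6)*conj(1) + 6*(0)*conj(1) + 3*(-2)*conj(1) + 8*(0)*conj(1) + 6*(0)*conj(1)]
      = (1/24)[(6) + (0) + (-6) + (0) + (0)] = 0/24 = 0
  <chi_3*chi_5, chi_2> = (1/24)[1*(6)*conj(1) + 6*(0)*conj(-1) + 3*(-2)*conj(1) + 8*(0)*conj(1) + 6*(0)*conj(-1)]
      = (1/24)[(6) + (0) + (-6) + (0) + (0)] = 0/24 = 0
  <chi_3*chi_5, chi_3> = (1/24)[1*(6)*conj(2) + 6*(0)*conj(0) + 3*(-2)*conj(2) + 8*(0)*conj(-1) + 6*(0)*conj(0)]
      = (1/24)[(12) + (0) + (-12) + (0) + (0)] = 0/24 = 0
  <chi_3*chi_5, chi_4> = (1/24)[1*(6)*conj(3) + 6*(0)*conj(1) + 3*(-2)*conj(-1) + 8*(0)*conj(0) + 6*(0)*conj(-1)]
      = (1/24)[(18) + (0) + (6) + (0) + (0)] = 24/24 = 1
  <chi_3*chi_5, chi_5> = (1/24)[1*(6)*conj(3) + 6*(0)*conj(-1) + 3*(-2)*conj(-1) + 8*(0)*conj(0) + 6*(0)*conj(1)]
      = (1/24)[(18) + (0) + (6) + (0) + (0)] = 24/24 = 1
Hence the multiplicities are chi_4: 1, chi_5: 1. Dimension check: dim(chi_3)*dim(chi_5) = 2*3 = 6 and sum (mult * dim) = 1*3 + 1*3 = 6.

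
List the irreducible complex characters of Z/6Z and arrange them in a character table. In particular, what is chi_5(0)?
Character table of Z/6Z (irreps indexed chi_0,...,chi_5 with chi_k(m) = zeta_6^(k*m), zeta_6 = exp(2*pi*i/6)):
  irrep \ class  {0} (size 1)  {1} (size 1)    {2} (size 1)    {3} (size 1)  {4} (size 1)    {5} (size 1)  
  chi_0          1             1               1               1             1               1             
  chi_1          1             exp(I*pi/3)     exp(2*I*pi/3)   -1            exp(-2*I*pi/3)  exp(-I*pi/3)  
  chi_2          1             exp(2*I*pi/3)   exp(-2*I*pi/3)  1             exp(2*I*pi/3)   exp(-2*I*pi/3)
  chi_3          1             -1              1               -1            1               -1            
  chi_4          1             exp(-2*I*pi/3)  exp(2*I*pi/3)   1             exp(-2*I*pi/3)  exp(2*I*pi/3) 
  chi_5          1             exp(-I*pi/3)    exp(-2*I*pi/3)  -1            exp(2*I*pi/3)   exp(I*pi/3)   

Spot check: chi_5(0) = zeta_6^(5*0) = zeta_6^0 = 1.

Working: Z/6Z is abelian, so all 6 irreducible complex representations are 1-dimensional. They are given by chi_k(m) = zeta_6^(k*m) for k = 0,...,5. Row orthogonality: sum_m chi_k(m) conj(chi_l(m)) = 6 * [k = l].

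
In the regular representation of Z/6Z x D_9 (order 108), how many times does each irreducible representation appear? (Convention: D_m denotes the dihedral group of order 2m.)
Each irreducible V_i of dimension d_i appears with multiplicity d_i, i.e. rho_reg = (direct sum over all irreducibles V_i) d_i V_i. The irreducible dimensions for Z/6Z x D_9 are 1, 1, 1, 1, 1, 1, 1, 1, 1, 1, 1, 1, 2, 2, 2, 2, 2, 2, 2, 2, 2, 2, 2, 2, 2, 2, 2, 2, 2, 2, 2, 2, 2, 2, 2, 2: 12 irreducibles of dimension 1, each with multiplicity 1; 24 irreducibles of dimension 2, each with multiplicity 2. Total dimension 12*1*1 + 24*2*2 = 108 = |G|.

Argument: General theorem: in the regular representation of a finite group G, each irreducible appears with multiplicity equal to its dimension. Check: dim(rho_reg) = sum d_i^2 = 1 + 1 + 1 + 1 + 1 + 1 + 1 + 1 + 1 + 1 + 1 + 1 + 4 + 4 + 4 + 4 + 4 + 4 + 4 + 4 + 4 + 4 + 4 + 4 + 4 + 4 + 4 + 4 + 4 + 4 + 4 + 4 + 4 + 4 + 4 + 4 = 108 = |G|.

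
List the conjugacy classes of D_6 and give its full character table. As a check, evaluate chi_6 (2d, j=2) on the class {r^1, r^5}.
Conjugacy classes: {e} of size 1, {r^3} of size 1, {r^1, r^5} of size 2, {r^2, r^4} of size 2, {s, sr^2, ...} of size 3, {sr, sr^3, ...} of size 3.
Character table:
  irrep \ class              {e} (size 1)  {r^3} (size 1)  {r^1, r^5} (size 2)  {r^2, r^4} (size 2)  {s, sr^2, ...} (size 3)  {sr, sr^3, ...} (size 3)
  chi_1 (triv)               1             1               1                    1                    1                        1                       
  chi_2 (sign: r->1, s->-1)  1             1               1                    1                    -1                       -1                      
  chi_3 (r->-1, s->1)        1             -1              -1                   1                    1                        -1                      
  chi_4 (r->-1, s->-1)       1             -1              -1                   1                    -1                       1                       
  chi_5 (2d, j=1)            2             -2              1                    -1                   0                        0                       
  chi_6 (2d, j=2)            2             2               -1                   -1                   0                        0                       

Spot check: chi_6 (2d, j=2) on {r^1, r^5} = -1.

Argument: D_6 has order 2*6 = 12 with 6 conjugacy classes, hence 6 irreducibles. Sum of squared dims 1 + 1 + 1 + 1 + 4 + 4 = 12 = |G|. Linear characters come from the abelianisation; the 2-dimensional irreps have character r^k -> 2*cos(2*pi*j*k/6), reflections -> 0.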